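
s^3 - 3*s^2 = s^2*(s - 3)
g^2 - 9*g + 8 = (g - 8)*(g - 1)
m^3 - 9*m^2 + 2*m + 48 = (m - 8)*(m - 3)*(m + 2)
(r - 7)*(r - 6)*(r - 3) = r^3 - 16*r^2 + 81*r - 126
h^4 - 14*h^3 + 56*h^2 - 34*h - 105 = (h - 7)*(h - 5)*(h - 3)*(h + 1)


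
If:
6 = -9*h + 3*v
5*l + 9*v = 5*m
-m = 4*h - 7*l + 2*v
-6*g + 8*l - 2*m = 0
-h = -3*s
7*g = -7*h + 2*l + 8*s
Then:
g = 170/411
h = 62/137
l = 998/411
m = 3482/411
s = 62/411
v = 460/137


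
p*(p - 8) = p^2 - 8*p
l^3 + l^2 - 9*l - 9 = (l - 3)*(l + 1)*(l + 3)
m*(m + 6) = m^2 + 6*m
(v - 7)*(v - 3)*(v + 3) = v^3 - 7*v^2 - 9*v + 63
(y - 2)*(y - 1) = y^2 - 3*y + 2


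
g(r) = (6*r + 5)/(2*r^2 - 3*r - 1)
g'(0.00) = 9.00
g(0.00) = -5.00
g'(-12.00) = -0.01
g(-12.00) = -0.21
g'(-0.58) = 8.30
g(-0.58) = 1.08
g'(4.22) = -0.60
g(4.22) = 1.38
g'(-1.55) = 0.16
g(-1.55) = -0.51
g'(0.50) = -1.00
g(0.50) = -4.00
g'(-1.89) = 0.03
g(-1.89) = -0.54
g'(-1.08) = 0.79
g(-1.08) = -0.32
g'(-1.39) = 0.28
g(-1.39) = -0.47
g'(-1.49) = 0.19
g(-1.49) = -0.50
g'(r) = (3 - 4*r)*(6*r + 5)/(2*r^2 - 3*r - 1)^2 + 6/(2*r^2 - 3*r - 1) = (-12*r^2 - 20*r + 9)/(4*r^4 - 12*r^3 + 5*r^2 + 6*r + 1)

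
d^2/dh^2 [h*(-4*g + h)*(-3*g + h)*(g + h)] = 10*g^2 - 36*g*h + 12*h^2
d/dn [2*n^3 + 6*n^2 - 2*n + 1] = 6*n^2 + 12*n - 2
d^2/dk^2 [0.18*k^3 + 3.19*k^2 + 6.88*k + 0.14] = 1.08*k + 6.38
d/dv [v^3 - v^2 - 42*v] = 3*v^2 - 2*v - 42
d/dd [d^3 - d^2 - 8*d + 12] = 3*d^2 - 2*d - 8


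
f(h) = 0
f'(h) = 0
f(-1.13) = 0.00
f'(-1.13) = 0.00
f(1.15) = 0.00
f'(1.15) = 0.00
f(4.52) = 0.00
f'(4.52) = 0.00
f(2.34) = 0.00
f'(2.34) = 0.00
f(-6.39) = 0.00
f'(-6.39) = 0.00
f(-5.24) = 0.00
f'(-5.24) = 0.00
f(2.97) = 0.00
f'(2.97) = 0.00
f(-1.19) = 0.00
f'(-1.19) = 0.00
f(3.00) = 0.00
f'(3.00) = 0.00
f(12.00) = 0.00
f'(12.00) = 0.00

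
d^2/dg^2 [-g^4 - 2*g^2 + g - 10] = -12*g^2 - 4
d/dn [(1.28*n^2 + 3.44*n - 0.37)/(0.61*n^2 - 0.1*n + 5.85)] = (-2.2264*n^2 + 15.4274*n + 20.087)/(0.3721*n^4 - 0.122*n^3 + 7.147*n^2 - 1.17*n + 34.2225)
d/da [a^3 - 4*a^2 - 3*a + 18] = 3*a^2 - 8*a - 3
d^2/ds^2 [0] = 0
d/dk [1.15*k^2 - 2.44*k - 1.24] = 2.3*k - 2.44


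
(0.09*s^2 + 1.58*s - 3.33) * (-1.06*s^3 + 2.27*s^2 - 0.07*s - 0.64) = -0.0954*s^5 - 1.4705*s^4 + 7.1101*s^3 - 7.7273*s^2 - 0.7781*s + 2.1312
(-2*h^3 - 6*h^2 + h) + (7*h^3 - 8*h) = 5*h^3 - 6*h^2 - 7*h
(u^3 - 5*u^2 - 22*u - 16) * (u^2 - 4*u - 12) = u^5 - 9*u^4 - 14*u^3 + 132*u^2 + 328*u + 192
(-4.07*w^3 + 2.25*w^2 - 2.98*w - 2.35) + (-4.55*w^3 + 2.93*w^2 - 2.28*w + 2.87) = -8.62*w^3 + 5.18*w^2 - 5.26*w + 0.52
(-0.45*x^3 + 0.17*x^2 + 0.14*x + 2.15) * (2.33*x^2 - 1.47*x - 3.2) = -1.0485*x^5 + 1.0576*x^4 + 1.5163*x^3 + 4.2597*x^2 - 3.6085*x - 6.88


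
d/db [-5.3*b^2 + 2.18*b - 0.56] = 2.18 - 10.6*b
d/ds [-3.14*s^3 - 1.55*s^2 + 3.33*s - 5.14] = -9.42*s^2 - 3.1*s + 3.33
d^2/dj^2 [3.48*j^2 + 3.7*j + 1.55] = 6.96000000000000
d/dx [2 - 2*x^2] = -4*x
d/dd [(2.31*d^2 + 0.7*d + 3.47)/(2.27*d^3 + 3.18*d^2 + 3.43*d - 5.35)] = (-5.2437*d^4 - 3.178*d^3 - 17.9334*d^2 - 46.7862*d - 15.6471)/(5.1529*d^6 + 14.4372*d^5 + 25.6846*d^4 - 2.4742*d^3 - 22.2611*d^2 - 36.701*d + 28.6225)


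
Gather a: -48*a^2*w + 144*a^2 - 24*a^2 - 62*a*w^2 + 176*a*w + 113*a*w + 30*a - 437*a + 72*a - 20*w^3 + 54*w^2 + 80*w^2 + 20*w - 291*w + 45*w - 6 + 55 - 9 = a^2*(120 - 48*w) + a*(-62*w^2 + 289*w - 335) - 20*w^3 + 134*w^2 - 226*w + 40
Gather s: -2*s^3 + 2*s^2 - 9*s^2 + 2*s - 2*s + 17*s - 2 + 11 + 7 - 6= -2*s^3 - 7*s^2 + 17*s + 10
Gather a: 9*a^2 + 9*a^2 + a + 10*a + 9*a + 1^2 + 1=18*a^2 + 20*a + 2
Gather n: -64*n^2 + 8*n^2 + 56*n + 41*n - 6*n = -56*n^2 + 91*n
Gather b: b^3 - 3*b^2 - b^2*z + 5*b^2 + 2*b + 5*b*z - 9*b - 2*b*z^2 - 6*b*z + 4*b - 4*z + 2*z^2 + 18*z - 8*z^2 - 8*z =b^3 + b^2*(2 - z) + b*(-2*z^2 - z - 3) - 6*z^2 + 6*z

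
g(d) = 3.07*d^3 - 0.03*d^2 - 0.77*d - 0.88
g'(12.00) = 1324.75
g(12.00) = 5290.52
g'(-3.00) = 82.30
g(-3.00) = -81.73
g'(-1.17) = 11.91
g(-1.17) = -4.94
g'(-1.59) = 22.61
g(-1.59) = -12.07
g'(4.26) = 166.11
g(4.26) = 232.63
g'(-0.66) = 3.28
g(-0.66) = -1.27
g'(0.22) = -0.34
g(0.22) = -1.02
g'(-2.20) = 43.94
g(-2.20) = -32.02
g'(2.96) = 79.75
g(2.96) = 76.20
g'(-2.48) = 56.02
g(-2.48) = -45.98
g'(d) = 9.21*d^2 - 0.06*d - 0.77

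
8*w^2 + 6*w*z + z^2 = (2*w + z)*(4*w + z)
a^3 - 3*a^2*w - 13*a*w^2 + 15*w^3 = (a - 5*w)*(a - w)*(a + 3*w)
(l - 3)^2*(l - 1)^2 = l^4 - 8*l^3 + 22*l^2 - 24*l + 9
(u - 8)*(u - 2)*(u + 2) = u^3 - 8*u^2 - 4*u + 32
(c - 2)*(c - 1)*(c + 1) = c^3 - 2*c^2 - c + 2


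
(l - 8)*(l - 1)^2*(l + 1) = l^4 - 9*l^3 + 7*l^2 + 9*l - 8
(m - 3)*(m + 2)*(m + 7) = m^3 + 6*m^2 - 13*m - 42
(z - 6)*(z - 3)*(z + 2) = z^3 - 7*z^2 + 36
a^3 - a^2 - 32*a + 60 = (a - 5)*(a - 2)*(a + 6)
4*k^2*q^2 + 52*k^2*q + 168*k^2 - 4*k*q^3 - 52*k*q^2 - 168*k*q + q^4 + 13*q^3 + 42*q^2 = (-2*k + q)^2*(q + 6)*(q + 7)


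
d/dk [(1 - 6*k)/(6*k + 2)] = -9/(18*k^2 + 12*k + 2)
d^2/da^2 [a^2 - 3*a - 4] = 2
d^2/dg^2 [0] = 0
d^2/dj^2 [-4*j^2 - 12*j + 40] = -8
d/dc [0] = 0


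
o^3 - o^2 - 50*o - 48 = (o - 8)*(o + 1)*(o + 6)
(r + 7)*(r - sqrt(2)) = r^2 - sqrt(2)*r + 7*r - 7*sqrt(2)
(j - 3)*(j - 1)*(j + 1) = j^3 - 3*j^2 - j + 3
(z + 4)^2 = z^2 + 8*z + 16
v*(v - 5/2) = v^2 - 5*v/2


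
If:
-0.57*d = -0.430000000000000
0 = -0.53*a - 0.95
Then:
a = -1.79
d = 0.75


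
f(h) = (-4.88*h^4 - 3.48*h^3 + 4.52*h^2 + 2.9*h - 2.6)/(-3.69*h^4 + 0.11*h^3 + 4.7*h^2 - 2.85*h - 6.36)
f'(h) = (-19.52*h^3 - 10.44*h^2 + 9.04*h + 2.9)/(-3.69*h^4 + 0.11*h^3 + 4.7*h^2 - 2.85*h - 6.36) + (14.76*h^3 - 0.33*h^2 - 9.4*h + 2.85)*(-4.88*h^4 - 3.48*h^3 + 4.52*h^2 + 2.9*h - 2.6)/(-3.69*h^4 + 0.11*h^3 + 4.7*h^2 - 2.85*h - 6.36)^2 = (-13.378*h^6 - 12.5144*h^5 + 56.9738*h^4 + 104.9692*h^3 + 40.7444*h^2 - 33.0544*h - 25.854)/(13.6161*h^8 - 0.8118*h^7 - 34.6739*h^6 + 22.067*h^5 + 68.3998*h^4 - 28.1892*h^3 - 51.6615*h^2 + 36.252*h + 40.4496)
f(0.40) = 0.16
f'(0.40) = -0.53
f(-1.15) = 0.92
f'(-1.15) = 0.02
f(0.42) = 0.15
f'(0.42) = -0.50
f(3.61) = 1.60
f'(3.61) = -0.07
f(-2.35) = 1.01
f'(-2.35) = -0.09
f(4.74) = 1.54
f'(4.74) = -0.05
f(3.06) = 1.64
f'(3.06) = -0.07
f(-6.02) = 1.17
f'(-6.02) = -0.02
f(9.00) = 1.44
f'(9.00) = -0.01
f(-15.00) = 1.26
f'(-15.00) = -0.00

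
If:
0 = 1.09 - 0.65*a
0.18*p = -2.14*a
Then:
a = 1.68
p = -19.94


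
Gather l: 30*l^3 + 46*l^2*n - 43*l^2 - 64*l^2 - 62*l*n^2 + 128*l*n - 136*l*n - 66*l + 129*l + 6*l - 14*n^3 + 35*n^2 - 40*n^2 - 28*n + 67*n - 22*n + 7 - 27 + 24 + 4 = 30*l^3 + l^2*(46*n - 107) + l*(-62*n^2 - 8*n + 69) - 14*n^3 - 5*n^2 + 17*n + 8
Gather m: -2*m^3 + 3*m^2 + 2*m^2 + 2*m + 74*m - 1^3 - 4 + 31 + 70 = -2*m^3 + 5*m^2 + 76*m + 96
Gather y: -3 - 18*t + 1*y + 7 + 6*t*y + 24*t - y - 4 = 6*t*y + 6*t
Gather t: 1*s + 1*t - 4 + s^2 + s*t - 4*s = s^2 - 3*s + t*(s + 1) - 4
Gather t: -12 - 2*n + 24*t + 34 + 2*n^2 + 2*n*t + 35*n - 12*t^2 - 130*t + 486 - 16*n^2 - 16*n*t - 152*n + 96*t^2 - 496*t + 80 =-14*n^2 - 119*n + 84*t^2 + t*(-14*n - 602) + 588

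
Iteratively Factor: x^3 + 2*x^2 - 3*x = (x - 1)*(x^2 + 3*x) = (x - 1)*(x + 3)*(x)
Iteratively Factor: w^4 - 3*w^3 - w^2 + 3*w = (w - 3)*(w^3 - w) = (w - 3)*(w + 1)*(w^2 - w) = w*(w - 3)*(w + 1)*(w - 1)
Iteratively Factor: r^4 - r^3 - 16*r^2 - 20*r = (r - 5)*(r^3 + 4*r^2 + 4*r) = (r - 5)*(r + 2)*(r^2 + 2*r) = (r - 5)*(r + 2)^2*(r)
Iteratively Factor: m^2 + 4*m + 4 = (m + 2)*(m + 2)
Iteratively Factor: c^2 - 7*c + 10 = (c - 5)*(c - 2)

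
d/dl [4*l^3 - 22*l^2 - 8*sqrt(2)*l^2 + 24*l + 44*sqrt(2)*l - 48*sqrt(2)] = 12*l^2 - 44*l - 16*sqrt(2)*l + 24 + 44*sqrt(2)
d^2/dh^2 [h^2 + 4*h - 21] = 2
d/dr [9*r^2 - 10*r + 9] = 18*r - 10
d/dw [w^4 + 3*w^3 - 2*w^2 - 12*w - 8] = 4*w^3 + 9*w^2 - 4*w - 12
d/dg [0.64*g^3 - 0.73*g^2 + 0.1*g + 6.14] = 1.92*g^2 - 1.46*g + 0.1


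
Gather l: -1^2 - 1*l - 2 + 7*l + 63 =6*l + 60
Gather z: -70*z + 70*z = 0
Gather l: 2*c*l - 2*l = l*(2*c - 2)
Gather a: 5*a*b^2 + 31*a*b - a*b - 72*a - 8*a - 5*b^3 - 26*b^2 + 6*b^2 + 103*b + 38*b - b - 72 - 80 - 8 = a*(5*b^2 + 30*b - 80) - 5*b^3 - 20*b^2 + 140*b - 160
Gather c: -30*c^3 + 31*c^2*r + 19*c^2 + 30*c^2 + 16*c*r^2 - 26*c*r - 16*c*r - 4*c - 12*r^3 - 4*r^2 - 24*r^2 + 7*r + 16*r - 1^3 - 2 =-30*c^3 + c^2*(31*r + 49) + c*(16*r^2 - 42*r - 4) - 12*r^3 - 28*r^2 + 23*r - 3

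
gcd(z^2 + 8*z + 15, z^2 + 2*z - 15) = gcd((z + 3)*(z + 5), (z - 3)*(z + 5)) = z + 5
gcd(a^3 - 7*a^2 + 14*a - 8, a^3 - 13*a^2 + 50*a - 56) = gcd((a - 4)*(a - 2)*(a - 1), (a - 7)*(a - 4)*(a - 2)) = a^2 - 6*a + 8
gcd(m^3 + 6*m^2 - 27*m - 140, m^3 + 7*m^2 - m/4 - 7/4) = m + 7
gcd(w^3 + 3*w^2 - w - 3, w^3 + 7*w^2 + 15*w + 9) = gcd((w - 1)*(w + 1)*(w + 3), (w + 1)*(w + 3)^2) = w^2 + 4*w + 3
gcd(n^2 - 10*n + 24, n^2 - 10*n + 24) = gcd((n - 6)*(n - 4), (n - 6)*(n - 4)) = n^2 - 10*n + 24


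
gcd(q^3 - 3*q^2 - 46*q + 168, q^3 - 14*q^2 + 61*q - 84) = q - 4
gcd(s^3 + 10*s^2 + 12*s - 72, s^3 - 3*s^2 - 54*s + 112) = s - 2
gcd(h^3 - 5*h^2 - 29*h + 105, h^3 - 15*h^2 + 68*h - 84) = h - 7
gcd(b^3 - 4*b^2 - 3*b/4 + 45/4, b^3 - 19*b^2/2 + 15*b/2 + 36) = b^2 - 3*b/2 - 9/2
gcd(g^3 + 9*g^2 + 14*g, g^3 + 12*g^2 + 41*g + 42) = g^2 + 9*g + 14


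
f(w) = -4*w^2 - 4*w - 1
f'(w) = -8*w - 4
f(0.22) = -2.07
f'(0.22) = -5.76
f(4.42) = -96.83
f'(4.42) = -39.36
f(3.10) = -51.84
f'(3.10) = -28.80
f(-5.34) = -93.70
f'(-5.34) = 38.72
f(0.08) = -1.35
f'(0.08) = -4.64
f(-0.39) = -0.05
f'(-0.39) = -0.88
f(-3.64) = -39.44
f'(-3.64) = 25.12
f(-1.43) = -3.46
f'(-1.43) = 7.44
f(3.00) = -49.00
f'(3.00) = -28.00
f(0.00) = -1.00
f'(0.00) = -4.00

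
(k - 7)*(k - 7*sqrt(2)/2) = k^2 - 7*k - 7*sqrt(2)*k/2 + 49*sqrt(2)/2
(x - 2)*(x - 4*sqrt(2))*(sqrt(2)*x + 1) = sqrt(2)*x^3 - 7*x^2 - 2*sqrt(2)*x^2 - 4*sqrt(2)*x + 14*x + 8*sqrt(2)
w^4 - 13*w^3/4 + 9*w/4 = w*(w - 3)*(w - 1)*(w + 3/4)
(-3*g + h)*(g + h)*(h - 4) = -3*g^2*h + 12*g^2 - 2*g*h^2 + 8*g*h + h^3 - 4*h^2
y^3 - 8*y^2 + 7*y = y*(y - 7)*(y - 1)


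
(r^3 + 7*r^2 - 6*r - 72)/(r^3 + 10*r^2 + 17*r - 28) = (r^2 + 3*r - 18)/(r^2 + 6*r - 7)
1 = 1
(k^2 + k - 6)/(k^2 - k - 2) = (k + 3)/(k + 1)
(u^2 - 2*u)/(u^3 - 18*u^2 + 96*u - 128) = u/(u^2 - 16*u + 64)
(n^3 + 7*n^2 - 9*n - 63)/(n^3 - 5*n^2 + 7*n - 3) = (n^2 + 10*n + 21)/(n^2 - 2*n + 1)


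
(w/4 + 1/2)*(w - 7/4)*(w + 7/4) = w^3/4 + w^2/2 - 49*w/64 - 49/32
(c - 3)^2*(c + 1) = c^3 - 5*c^2 + 3*c + 9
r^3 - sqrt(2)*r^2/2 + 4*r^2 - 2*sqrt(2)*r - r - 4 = (r + 4)*(r - sqrt(2))*(r + sqrt(2)/2)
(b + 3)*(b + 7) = b^2 + 10*b + 21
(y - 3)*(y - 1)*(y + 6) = y^3 + 2*y^2 - 21*y + 18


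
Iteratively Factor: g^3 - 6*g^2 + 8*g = (g)*(g^2 - 6*g + 8) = g*(g - 2)*(g - 4)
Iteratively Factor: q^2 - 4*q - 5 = (q + 1)*(q - 5)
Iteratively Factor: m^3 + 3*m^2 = (m)*(m^2 + 3*m) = m*(m + 3)*(m)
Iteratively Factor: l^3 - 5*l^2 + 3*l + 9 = (l + 1)*(l^2 - 6*l + 9) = (l - 3)*(l + 1)*(l - 3)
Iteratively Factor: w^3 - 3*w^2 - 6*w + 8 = (w - 4)*(w^2 + w - 2) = (w - 4)*(w - 1)*(w + 2)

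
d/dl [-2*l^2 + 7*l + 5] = 7 - 4*l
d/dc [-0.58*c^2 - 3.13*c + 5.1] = -1.16*c - 3.13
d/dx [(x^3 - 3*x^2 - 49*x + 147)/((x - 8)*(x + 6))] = (x^4 - 4*x^3 - 89*x^2 - 6*x + 2646)/(x^4 - 4*x^3 - 92*x^2 + 192*x + 2304)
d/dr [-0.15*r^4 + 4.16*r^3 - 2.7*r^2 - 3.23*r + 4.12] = -0.6*r^3 + 12.48*r^2 - 5.4*r - 3.23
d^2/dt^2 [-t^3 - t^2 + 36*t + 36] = -6*t - 2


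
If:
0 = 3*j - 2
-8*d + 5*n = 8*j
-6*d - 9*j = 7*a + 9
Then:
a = -15*n/28 - 11/7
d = 5*n/8 - 2/3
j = 2/3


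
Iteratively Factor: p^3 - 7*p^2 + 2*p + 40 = (p + 2)*(p^2 - 9*p + 20) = (p - 5)*(p + 2)*(p - 4)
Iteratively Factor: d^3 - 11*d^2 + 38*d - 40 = (d - 2)*(d^2 - 9*d + 20) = (d - 5)*(d - 2)*(d - 4)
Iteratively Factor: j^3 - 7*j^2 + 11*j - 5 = (j - 1)*(j^2 - 6*j + 5) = (j - 5)*(j - 1)*(j - 1)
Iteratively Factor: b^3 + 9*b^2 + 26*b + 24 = (b + 3)*(b^2 + 6*b + 8) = (b + 2)*(b + 3)*(b + 4)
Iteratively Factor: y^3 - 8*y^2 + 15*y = (y - 5)*(y^2 - 3*y) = (y - 5)*(y - 3)*(y)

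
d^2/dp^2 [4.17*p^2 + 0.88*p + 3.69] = 8.34000000000000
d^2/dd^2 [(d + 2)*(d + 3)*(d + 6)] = 6*d + 22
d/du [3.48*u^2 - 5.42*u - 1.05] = 6.96*u - 5.42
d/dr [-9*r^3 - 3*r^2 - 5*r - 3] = -27*r^2 - 6*r - 5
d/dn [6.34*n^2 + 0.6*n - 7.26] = 12.68*n + 0.6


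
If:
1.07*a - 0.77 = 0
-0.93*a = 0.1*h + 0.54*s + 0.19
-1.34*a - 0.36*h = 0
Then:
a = 0.72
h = -2.68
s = -1.10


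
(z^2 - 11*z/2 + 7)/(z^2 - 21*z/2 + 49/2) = (z - 2)/(z - 7)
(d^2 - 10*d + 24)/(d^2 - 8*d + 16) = (d - 6)/(d - 4)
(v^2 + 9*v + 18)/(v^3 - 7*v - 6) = (v^2 + 9*v + 18)/(v^3 - 7*v - 6)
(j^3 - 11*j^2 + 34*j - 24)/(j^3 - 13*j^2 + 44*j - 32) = (j - 6)/(j - 8)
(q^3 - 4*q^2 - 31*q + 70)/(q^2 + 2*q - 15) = (q^2 - 9*q + 14)/(q - 3)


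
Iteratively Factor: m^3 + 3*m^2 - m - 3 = (m - 1)*(m^2 + 4*m + 3) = (m - 1)*(m + 1)*(m + 3)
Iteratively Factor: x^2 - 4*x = (x)*(x - 4)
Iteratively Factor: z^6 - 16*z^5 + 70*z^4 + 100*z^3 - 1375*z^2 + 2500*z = (z - 5)*(z^5 - 11*z^4 + 15*z^3 + 175*z^2 - 500*z) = (z - 5)^2*(z^4 - 6*z^3 - 15*z^2 + 100*z) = (z - 5)^3*(z^3 - z^2 - 20*z) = (z - 5)^4*(z^2 + 4*z) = z*(z - 5)^4*(z + 4)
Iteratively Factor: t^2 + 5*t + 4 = (t + 4)*(t + 1)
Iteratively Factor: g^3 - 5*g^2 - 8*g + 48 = (g + 3)*(g^2 - 8*g + 16) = (g - 4)*(g + 3)*(g - 4)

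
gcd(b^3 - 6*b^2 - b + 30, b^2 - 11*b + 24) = b - 3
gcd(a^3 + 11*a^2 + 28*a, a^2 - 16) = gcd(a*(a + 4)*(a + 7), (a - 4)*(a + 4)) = a + 4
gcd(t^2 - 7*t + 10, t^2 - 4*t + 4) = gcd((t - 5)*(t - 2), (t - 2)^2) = t - 2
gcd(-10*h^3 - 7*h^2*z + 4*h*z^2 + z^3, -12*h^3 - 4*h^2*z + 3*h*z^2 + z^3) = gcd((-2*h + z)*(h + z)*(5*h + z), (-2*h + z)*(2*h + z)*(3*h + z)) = -2*h + z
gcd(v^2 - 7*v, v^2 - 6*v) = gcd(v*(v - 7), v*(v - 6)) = v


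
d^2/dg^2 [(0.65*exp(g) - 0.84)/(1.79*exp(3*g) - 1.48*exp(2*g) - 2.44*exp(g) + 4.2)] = (8.33066*exp(6*g) - 29.388936*exp(5*g) + 37.258128*exp(4*g) - 65.896556*exp(3*g) + 71.978256*exp(2*g) - 19.225584*exp(g) + 2.85768)*exp(g)/(5.735339*exp(9*g) - 14.226204*exp(8*g) - 11.691564*exp(7*g) + 75.914156*exp(6*g) - 50.822736*exp(5*g) - 108.898464*exp(4*g) + 171.202256*exp(3*g) - 3.30624*exp(2*g) - 129.1248*exp(g) + 74.088)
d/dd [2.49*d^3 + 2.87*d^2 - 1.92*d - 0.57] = 7.47*d^2 + 5.74*d - 1.92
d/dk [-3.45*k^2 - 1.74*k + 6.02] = -6.9*k - 1.74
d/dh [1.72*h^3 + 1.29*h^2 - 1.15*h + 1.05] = 5.16*h^2 + 2.58*h - 1.15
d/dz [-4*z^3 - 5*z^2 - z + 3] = -12*z^2 - 10*z - 1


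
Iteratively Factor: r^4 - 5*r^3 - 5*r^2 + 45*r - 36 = (r - 1)*(r^3 - 4*r^2 - 9*r + 36) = (r - 4)*(r - 1)*(r^2 - 9) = (r - 4)*(r - 3)*(r - 1)*(r + 3)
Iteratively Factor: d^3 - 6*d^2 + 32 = (d - 4)*(d^2 - 2*d - 8) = (d - 4)^2*(d + 2)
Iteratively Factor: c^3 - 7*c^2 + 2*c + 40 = (c - 4)*(c^2 - 3*c - 10) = (c - 5)*(c - 4)*(c + 2)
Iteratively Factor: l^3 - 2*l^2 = (l)*(l^2 - 2*l) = l^2*(l - 2)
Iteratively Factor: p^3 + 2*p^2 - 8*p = (p)*(p^2 + 2*p - 8) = p*(p - 2)*(p + 4)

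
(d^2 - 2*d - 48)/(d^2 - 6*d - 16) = (d + 6)/(d + 2)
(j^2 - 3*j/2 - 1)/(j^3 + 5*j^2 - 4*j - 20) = (j + 1/2)/(j^2 + 7*j + 10)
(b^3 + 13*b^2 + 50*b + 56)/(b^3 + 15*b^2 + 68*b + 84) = (b + 4)/(b + 6)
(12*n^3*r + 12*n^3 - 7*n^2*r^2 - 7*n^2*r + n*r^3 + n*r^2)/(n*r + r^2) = n*(12*n^2*r + 12*n^2 - 7*n*r^2 - 7*n*r + r^3 + r^2)/(r*(n + r))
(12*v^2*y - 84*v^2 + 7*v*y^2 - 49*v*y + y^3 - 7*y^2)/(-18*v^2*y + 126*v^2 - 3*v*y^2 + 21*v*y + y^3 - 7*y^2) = (4*v + y)/(-6*v + y)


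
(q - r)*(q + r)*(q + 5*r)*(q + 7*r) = q^4 + 12*q^3*r + 34*q^2*r^2 - 12*q*r^3 - 35*r^4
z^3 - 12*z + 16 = (z - 2)^2*(z + 4)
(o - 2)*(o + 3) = o^2 + o - 6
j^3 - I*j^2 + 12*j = j*(j - 4*I)*(j + 3*I)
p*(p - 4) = p^2 - 4*p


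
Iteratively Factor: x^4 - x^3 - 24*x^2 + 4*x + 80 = (x + 4)*(x^3 - 5*x^2 - 4*x + 20) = (x - 2)*(x + 4)*(x^2 - 3*x - 10) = (x - 2)*(x + 2)*(x + 4)*(x - 5)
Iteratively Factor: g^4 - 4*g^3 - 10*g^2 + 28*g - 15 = (g + 3)*(g^3 - 7*g^2 + 11*g - 5) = (g - 5)*(g + 3)*(g^2 - 2*g + 1) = (g - 5)*(g - 1)*(g + 3)*(g - 1)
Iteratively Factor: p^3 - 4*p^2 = (p)*(p^2 - 4*p) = p*(p - 4)*(p)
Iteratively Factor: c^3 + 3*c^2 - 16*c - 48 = (c + 4)*(c^2 - c - 12) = (c - 4)*(c + 4)*(c + 3)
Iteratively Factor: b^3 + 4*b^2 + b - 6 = (b + 3)*(b^2 + b - 2) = (b + 2)*(b + 3)*(b - 1)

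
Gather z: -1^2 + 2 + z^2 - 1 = z^2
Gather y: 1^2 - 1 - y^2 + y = -y^2 + y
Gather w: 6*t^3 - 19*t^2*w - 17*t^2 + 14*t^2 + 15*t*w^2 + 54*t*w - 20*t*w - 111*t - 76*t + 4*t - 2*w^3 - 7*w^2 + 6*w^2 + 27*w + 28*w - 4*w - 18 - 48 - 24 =6*t^3 - 3*t^2 - 183*t - 2*w^3 + w^2*(15*t - 1) + w*(-19*t^2 + 34*t + 51) - 90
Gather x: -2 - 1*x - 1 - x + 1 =-2*x - 2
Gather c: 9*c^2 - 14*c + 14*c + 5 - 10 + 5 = 9*c^2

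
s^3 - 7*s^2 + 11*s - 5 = (s - 5)*(s - 1)^2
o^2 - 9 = (o - 3)*(o + 3)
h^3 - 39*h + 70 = (h - 5)*(h - 2)*(h + 7)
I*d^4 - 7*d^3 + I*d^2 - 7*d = d*(d + I)*(d + 7*I)*(I*d + 1)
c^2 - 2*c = c*(c - 2)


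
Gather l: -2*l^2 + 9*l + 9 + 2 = -2*l^2 + 9*l + 11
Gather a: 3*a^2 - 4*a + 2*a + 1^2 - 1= 3*a^2 - 2*a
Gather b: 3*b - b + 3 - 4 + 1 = 2*b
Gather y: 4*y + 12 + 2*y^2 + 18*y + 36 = 2*y^2 + 22*y + 48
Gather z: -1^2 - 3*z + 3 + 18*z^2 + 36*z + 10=18*z^2 + 33*z + 12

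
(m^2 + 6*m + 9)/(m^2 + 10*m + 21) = (m + 3)/(m + 7)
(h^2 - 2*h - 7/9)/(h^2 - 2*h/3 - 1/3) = (h - 7/3)/(h - 1)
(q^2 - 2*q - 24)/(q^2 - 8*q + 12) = (q + 4)/(q - 2)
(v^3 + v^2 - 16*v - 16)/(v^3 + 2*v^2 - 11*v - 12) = (v - 4)/(v - 3)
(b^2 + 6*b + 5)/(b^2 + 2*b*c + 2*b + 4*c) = (b^2 + 6*b + 5)/(b^2 + 2*b*c + 2*b + 4*c)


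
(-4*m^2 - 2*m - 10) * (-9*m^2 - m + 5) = 36*m^4 + 22*m^3 + 72*m^2 - 50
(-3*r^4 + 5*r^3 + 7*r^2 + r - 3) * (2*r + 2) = -6*r^5 + 4*r^4 + 24*r^3 + 16*r^2 - 4*r - 6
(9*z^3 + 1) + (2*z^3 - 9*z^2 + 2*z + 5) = 11*z^3 - 9*z^2 + 2*z + 6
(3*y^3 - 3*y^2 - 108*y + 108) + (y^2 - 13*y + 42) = 3*y^3 - 2*y^2 - 121*y + 150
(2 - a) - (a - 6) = 8 - 2*a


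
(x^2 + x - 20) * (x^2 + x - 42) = x^4 + 2*x^3 - 61*x^2 - 62*x + 840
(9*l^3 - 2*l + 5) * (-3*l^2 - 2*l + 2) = -27*l^5 - 18*l^4 + 24*l^3 - 11*l^2 - 14*l + 10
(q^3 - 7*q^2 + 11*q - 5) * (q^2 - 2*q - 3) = q^5 - 9*q^4 + 22*q^3 - 6*q^2 - 23*q + 15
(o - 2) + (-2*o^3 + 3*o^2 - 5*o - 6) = -2*o^3 + 3*o^2 - 4*o - 8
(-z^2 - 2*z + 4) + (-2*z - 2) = -z^2 - 4*z + 2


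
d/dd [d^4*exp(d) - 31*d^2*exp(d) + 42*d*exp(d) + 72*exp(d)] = (d^4 + 4*d^3 - 31*d^2 - 20*d + 114)*exp(d)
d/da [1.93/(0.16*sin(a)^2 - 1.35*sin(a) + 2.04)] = (2.6055 - 0.6176*sin(a))*cos(a)/(0.16*sin(a)^2 - 1.35*sin(a) + 2.04)^2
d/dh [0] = 0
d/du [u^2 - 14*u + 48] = 2*u - 14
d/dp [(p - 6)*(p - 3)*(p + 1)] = 3*p^2 - 16*p + 9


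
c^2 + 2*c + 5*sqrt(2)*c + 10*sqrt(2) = (c + 2)*(c + 5*sqrt(2))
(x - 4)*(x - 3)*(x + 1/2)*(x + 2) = x^4 - 9*x^3/2 - 9*x^2/2 + 23*x + 12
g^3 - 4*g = g*(g - 2)*(g + 2)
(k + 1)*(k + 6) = k^2 + 7*k + 6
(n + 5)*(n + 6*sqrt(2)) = n^2 + 5*n + 6*sqrt(2)*n + 30*sqrt(2)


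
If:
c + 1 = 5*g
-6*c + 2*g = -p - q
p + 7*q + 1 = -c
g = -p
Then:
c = 1/69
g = 14/69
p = -14/69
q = -8/69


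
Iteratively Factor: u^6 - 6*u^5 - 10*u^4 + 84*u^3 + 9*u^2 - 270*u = (u + 2)*(u^5 - 8*u^4 + 6*u^3 + 72*u^2 - 135*u) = (u + 2)*(u + 3)*(u^4 - 11*u^3 + 39*u^2 - 45*u) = (u - 3)*(u + 2)*(u + 3)*(u^3 - 8*u^2 + 15*u) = (u - 3)^2*(u + 2)*(u + 3)*(u^2 - 5*u) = (u - 5)*(u - 3)^2*(u + 2)*(u + 3)*(u)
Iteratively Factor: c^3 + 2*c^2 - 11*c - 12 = (c + 4)*(c^2 - 2*c - 3) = (c - 3)*(c + 4)*(c + 1)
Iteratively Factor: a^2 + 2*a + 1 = (a + 1)*(a + 1)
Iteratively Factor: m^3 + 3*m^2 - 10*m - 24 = (m + 2)*(m^2 + m - 12) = (m + 2)*(m + 4)*(m - 3)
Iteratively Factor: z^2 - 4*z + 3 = (z - 1)*(z - 3)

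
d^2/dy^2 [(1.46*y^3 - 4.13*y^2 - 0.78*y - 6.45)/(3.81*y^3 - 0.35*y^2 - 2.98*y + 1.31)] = (-5.6843418860808e-14*y^7 - 116.009166*y^6 + 31.52394*y^5 - 1486.096596*y^4 + 444.184342*y^3 + 435.809088*y^2 + 165.678726*y - 140.736724)/(55.306341*y^9 - 15.241905*y^8 - 128.373759*y^7 + 80.848378*y^6 + 89.926512*y^5 - 98.083863*y^4 + 1.349411*y^3 + 33.098067*y^2 - 15.341934*y + 2.248091)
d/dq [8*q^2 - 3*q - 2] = 16*q - 3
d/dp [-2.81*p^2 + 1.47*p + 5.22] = 1.47 - 5.62*p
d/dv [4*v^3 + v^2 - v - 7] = 12*v^2 + 2*v - 1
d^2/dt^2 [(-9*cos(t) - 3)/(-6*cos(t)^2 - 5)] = (-432*(1 - cos(t)^2)^2 - 324*cos(t)^5 + 2268*cos(t)^3 + 144*cos(t)^2 - 1845*cos(t) + 252)/(6*cos(t)^2 + 5)^3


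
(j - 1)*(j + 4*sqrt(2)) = j^2 - j + 4*sqrt(2)*j - 4*sqrt(2)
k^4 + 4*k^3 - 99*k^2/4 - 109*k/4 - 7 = (k - 4)*(k + 1/2)^2*(k + 7)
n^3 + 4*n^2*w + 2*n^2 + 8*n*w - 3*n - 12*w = (n - 1)*(n + 3)*(n + 4*w)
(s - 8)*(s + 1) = s^2 - 7*s - 8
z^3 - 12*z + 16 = (z - 2)^2*(z + 4)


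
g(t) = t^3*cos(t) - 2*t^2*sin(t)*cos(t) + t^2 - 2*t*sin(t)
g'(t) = -t^3*sin(t) + 2*t^2*sin(t)^2 - 2*t^2*cos(t)^2 + 3*t^2*cos(t) - 4*t*sin(t)*cos(t) - 2*t*cos(t) + 2*t - 2*sin(t)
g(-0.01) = -0.00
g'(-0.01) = 0.02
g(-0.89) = -0.26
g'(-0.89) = 0.43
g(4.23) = -24.43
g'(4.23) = 69.74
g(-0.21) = -0.03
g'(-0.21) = 0.28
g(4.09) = -32.36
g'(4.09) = 43.87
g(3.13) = -20.71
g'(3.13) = -36.69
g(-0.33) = -0.07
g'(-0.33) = 0.33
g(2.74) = -8.17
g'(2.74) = -25.51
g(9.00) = -529.80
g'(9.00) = -581.72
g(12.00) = 1745.46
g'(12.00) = 1196.13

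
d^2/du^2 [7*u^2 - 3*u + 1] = 14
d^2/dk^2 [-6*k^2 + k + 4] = -12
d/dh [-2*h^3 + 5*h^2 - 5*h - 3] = -6*h^2 + 10*h - 5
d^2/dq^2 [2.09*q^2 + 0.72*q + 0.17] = 4.18000000000000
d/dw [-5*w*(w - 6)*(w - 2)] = -15*w^2 + 80*w - 60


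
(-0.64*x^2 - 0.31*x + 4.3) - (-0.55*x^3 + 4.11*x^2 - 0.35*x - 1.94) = 0.55*x^3 - 4.75*x^2 + 0.04*x + 6.24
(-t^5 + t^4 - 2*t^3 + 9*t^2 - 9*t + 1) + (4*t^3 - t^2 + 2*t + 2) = -t^5 + t^4 + 2*t^3 + 8*t^2 - 7*t + 3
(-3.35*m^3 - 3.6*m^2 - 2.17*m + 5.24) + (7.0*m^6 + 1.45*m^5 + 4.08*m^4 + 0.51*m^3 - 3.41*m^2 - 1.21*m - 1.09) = 7.0*m^6 + 1.45*m^5 + 4.08*m^4 - 2.84*m^3 - 7.01*m^2 - 3.38*m + 4.15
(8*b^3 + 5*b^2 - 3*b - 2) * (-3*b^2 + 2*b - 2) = -24*b^5 + b^4 + 3*b^3 - 10*b^2 + 2*b + 4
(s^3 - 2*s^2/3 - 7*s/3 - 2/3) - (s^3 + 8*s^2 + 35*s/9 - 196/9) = -26*s^2/3 - 56*s/9 + 190/9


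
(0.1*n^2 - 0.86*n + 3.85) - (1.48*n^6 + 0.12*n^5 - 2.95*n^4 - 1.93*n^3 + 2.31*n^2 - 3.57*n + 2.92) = -1.48*n^6 - 0.12*n^5 + 2.95*n^4 + 1.93*n^3 - 2.21*n^2 + 2.71*n + 0.93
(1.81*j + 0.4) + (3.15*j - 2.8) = 4.96*j - 2.4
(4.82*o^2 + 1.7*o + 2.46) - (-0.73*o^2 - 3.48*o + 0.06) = 5.55*o^2 + 5.18*o + 2.4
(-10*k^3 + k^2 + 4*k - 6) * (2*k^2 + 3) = -20*k^5 + 2*k^4 - 22*k^3 - 9*k^2 + 12*k - 18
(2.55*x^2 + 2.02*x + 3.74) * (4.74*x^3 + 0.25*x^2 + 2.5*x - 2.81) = 12.087*x^5 + 10.2123*x^4 + 24.6076*x^3 - 1.1805*x^2 + 3.6738*x - 10.5094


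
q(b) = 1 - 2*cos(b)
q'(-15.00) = -1.30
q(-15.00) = 2.52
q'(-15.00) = -1.30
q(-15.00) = 2.52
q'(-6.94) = -1.22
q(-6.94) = -0.58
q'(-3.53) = 0.76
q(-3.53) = 2.85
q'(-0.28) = -0.55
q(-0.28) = -0.92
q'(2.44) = 1.29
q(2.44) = 2.53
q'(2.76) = 0.74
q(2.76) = 2.86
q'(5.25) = -1.72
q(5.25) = -0.02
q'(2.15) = 1.67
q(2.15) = 2.09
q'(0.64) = 1.19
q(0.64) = -0.60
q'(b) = 2*sin(b)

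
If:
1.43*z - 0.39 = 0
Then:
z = 0.27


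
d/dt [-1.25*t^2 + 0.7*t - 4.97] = 0.7 - 2.5*t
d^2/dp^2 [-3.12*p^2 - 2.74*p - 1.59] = -6.24000000000000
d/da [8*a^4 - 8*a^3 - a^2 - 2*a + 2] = 32*a^3 - 24*a^2 - 2*a - 2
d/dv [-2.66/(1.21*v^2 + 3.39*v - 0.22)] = (6.4372*v + 9.0174)/(1.21*v^2 + 3.39*v - 0.22)^2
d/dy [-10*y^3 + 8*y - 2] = 8 - 30*y^2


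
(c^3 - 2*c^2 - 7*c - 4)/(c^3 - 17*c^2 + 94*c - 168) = (c^2 + 2*c + 1)/(c^2 - 13*c + 42)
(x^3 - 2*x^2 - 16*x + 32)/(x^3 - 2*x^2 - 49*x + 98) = (x^2 - 16)/(x^2 - 49)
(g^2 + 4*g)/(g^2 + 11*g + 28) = g/(g + 7)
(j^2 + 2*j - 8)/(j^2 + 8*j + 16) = (j - 2)/(j + 4)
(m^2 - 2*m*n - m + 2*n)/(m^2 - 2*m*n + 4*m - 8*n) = (m - 1)/(m + 4)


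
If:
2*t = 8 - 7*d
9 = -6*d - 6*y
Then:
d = -y - 3/2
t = 7*y/2 + 37/4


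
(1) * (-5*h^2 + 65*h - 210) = -5*h^2 + 65*h - 210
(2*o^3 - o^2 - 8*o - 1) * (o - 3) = 2*o^4 - 7*o^3 - 5*o^2 + 23*o + 3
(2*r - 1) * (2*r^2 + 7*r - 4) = 4*r^3 + 12*r^2 - 15*r + 4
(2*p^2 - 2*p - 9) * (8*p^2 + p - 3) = 16*p^4 - 14*p^3 - 80*p^2 - 3*p + 27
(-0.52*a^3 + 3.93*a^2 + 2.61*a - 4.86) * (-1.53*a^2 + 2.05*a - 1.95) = 0.7956*a^5 - 7.0789*a^4 + 5.0772*a^3 + 5.1228*a^2 - 15.0525*a + 9.477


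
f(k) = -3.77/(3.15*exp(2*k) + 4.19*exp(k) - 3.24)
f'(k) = -3.77*(-6.3*exp(2*k) - 4.19*exp(k))/(3.15*exp(2*k) + 4.19*exp(k) - 3.24)^2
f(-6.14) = 1.17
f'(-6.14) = 0.00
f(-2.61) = 1.29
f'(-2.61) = 0.15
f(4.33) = -0.00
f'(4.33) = 0.00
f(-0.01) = -0.94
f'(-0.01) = 2.44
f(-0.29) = -2.27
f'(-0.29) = 9.13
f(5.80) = -0.00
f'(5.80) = 0.00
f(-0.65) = 19.42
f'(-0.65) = 390.48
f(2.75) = -0.00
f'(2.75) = 0.01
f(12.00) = 0.00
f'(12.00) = 0.00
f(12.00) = 0.00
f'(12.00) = 0.00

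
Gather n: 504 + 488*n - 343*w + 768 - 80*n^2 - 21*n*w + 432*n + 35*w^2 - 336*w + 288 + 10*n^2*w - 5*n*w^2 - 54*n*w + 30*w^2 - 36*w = n^2*(10*w - 80) + n*(-5*w^2 - 75*w + 920) + 65*w^2 - 715*w + 1560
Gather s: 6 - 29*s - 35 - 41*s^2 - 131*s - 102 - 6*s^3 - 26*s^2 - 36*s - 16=-6*s^3 - 67*s^2 - 196*s - 147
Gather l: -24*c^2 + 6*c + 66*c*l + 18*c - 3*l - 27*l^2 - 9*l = -24*c^2 + 24*c - 27*l^2 + l*(66*c - 12)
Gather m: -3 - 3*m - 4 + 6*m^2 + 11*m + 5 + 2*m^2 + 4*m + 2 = 8*m^2 + 12*m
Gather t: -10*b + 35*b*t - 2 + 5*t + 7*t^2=-10*b + 7*t^2 + t*(35*b + 5) - 2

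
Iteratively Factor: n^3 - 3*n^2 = (n)*(n^2 - 3*n) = n*(n - 3)*(n)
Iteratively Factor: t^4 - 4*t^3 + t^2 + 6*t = (t - 2)*(t^3 - 2*t^2 - 3*t) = t*(t - 2)*(t^2 - 2*t - 3) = t*(t - 3)*(t - 2)*(t + 1)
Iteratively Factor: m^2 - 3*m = (m)*(m - 3)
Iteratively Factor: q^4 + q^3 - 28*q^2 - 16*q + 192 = (q - 3)*(q^3 + 4*q^2 - 16*q - 64) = (q - 3)*(q + 4)*(q^2 - 16) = (q - 3)*(q + 4)^2*(q - 4)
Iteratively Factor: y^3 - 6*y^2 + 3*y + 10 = (y - 5)*(y^2 - y - 2) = (y - 5)*(y - 2)*(y + 1)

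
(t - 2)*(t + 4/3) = t^2 - 2*t/3 - 8/3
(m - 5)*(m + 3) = m^2 - 2*m - 15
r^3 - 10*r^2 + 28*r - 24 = (r - 6)*(r - 2)^2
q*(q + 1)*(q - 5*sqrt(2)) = q^3 - 5*sqrt(2)*q^2 + q^2 - 5*sqrt(2)*q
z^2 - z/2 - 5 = (z - 5/2)*(z + 2)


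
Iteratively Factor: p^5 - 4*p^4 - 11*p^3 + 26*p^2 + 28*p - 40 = (p - 2)*(p^4 - 2*p^3 - 15*p^2 - 4*p + 20) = (p - 5)*(p - 2)*(p^3 + 3*p^2 - 4) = (p - 5)*(p - 2)*(p + 2)*(p^2 + p - 2) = (p - 5)*(p - 2)*(p - 1)*(p + 2)*(p + 2)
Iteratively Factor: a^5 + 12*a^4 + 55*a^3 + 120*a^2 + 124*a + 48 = (a + 3)*(a^4 + 9*a^3 + 28*a^2 + 36*a + 16) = (a + 2)*(a + 3)*(a^3 + 7*a^2 + 14*a + 8) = (a + 1)*(a + 2)*(a + 3)*(a^2 + 6*a + 8) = (a + 1)*(a + 2)*(a + 3)*(a + 4)*(a + 2)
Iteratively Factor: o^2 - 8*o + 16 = (o - 4)*(o - 4)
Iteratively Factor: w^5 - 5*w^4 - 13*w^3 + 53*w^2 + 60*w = (w + 1)*(w^4 - 6*w^3 - 7*w^2 + 60*w) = (w + 1)*(w + 3)*(w^3 - 9*w^2 + 20*w) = (w - 5)*(w + 1)*(w + 3)*(w^2 - 4*w) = w*(w - 5)*(w + 1)*(w + 3)*(w - 4)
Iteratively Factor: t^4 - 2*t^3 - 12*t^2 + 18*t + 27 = (t - 3)*(t^3 + t^2 - 9*t - 9) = (t - 3)^2*(t^2 + 4*t + 3) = (t - 3)^2*(t + 1)*(t + 3)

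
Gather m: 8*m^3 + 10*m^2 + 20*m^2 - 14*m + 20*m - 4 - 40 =8*m^3 + 30*m^2 + 6*m - 44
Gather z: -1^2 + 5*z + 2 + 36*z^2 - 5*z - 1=36*z^2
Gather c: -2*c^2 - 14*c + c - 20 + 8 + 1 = -2*c^2 - 13*c - 11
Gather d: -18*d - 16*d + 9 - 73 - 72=-34*d - 136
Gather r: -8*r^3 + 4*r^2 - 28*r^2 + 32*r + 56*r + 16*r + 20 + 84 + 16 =-8*r^3 - 24*r^2 + 104*r + 120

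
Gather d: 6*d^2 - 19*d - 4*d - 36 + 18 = 6*d^2 - 23*d - 18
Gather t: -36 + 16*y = 16*y - 36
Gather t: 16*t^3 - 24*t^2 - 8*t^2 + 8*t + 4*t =16*t^3 - 32*t^2 + 12*t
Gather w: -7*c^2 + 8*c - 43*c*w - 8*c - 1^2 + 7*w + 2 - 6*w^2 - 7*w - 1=-7*c^2 - 43*c*w - 6*w^2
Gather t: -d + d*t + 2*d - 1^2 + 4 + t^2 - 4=d*t + d + t^2 - 1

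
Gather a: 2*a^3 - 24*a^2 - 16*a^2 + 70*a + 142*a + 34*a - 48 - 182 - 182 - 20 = 2*a^3 - 40*a^2 + 246*a - 432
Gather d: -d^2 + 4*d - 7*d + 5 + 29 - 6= -d^2 - 3*d + 28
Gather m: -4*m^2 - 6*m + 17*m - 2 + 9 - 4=-4*m^2 + 11*m + 3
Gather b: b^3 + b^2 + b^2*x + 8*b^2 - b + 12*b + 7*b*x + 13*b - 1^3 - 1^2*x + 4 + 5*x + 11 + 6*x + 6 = b^3 + b^2*(x + 9) + b*(7*x + 24) + 10*x + 20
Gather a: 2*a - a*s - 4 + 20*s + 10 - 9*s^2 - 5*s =a*(2 - s) - 9*s^2 + 15*s + 6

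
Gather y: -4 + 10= 6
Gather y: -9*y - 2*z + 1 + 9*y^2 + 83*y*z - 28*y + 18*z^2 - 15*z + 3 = 9*y^2 + y*(83*z - 37) + 18*z^2 - 17*z + 4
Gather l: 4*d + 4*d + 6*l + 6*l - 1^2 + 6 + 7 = 8*d + 12*l + 12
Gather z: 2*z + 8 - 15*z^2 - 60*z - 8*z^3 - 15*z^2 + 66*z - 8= -8*z^3 - 30*z^2 + 8*z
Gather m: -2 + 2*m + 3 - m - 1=m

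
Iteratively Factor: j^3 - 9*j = (j)*(j^2 - 9) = j*(j - 3)*(j + 3)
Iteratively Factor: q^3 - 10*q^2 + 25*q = (q - 5)*(q^2 - 5*q) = (q - 5)^2*(q)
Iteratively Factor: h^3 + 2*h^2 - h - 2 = (h - 1)*(h^2 + 3*h + 2) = (h - 1)*(h + 2)*(h + 1)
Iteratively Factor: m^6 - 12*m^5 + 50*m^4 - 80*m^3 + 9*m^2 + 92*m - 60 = (m - 1)*(m^5 - 11*m^4 + 39*m^3 - 41*m^2 - 32*m + 60) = (m - 1)*(m + 1)*(m^4 - 12*m^3 + 51*m^2 - 92*m + 60) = (m - 2)*(m - 1)*(m + 1)*(m^3 - 10*m^2 + 31*m - 30) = (m - 5)*(m - 2)*(m - 1)*(m + 1)*(m^2 - 5*m + 6) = (m - 5)*(m - 2)^2*(m - 1)*(m + 1)*(m - 3)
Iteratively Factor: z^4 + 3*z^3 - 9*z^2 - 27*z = (z + 3)*(z^3 - 9*z) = (z - 3)*(z + 3)*(z^2 + 3*z) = (z - 3)*(z + 3)^2*(z)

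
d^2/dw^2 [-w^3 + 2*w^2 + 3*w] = 4 - 6*w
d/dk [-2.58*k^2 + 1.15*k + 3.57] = 1.15 - 5.16*k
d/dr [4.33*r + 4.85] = 4.33000000000000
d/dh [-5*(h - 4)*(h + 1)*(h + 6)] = -15*h^2 - 30*h + 110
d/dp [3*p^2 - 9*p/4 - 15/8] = 6*p - 9/4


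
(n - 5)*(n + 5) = n^2 - 25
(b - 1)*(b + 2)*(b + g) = b^3 + b^2*g + b^2 + b*g - 2*b - 2*g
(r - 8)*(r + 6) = r^2 - 2*r - 48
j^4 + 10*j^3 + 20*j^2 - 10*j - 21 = (j - 1)*(j + 1)*(j + 3)*(j + 7)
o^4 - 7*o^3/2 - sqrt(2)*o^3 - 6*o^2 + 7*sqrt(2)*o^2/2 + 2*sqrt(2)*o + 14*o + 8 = (o - 4)*(o + 1/2)*(o - 2*sqrt(2))*(o + sqrt(2))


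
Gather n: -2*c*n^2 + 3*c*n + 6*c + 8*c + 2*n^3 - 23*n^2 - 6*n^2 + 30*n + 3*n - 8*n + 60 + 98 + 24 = 14*c + 2*n^3 + n^2*(-2*c - 29) + n*(3*c + 25) + 182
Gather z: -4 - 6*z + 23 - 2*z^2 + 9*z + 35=-2*z^2 + 3*z + 54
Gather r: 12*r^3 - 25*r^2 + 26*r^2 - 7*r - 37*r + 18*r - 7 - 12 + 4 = 12*r^3 + r^2 - 26*r - 15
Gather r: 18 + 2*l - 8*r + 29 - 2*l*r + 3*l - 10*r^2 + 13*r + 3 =5*l - 10*r^2 + r*(5 - 2*l) + 50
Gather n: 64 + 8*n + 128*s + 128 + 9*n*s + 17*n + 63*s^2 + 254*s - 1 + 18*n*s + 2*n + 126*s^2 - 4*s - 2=n*(27*s + 27) + 189*s^2 + 378*s + 189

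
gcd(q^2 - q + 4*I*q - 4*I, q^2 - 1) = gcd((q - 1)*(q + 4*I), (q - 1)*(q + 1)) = q - 1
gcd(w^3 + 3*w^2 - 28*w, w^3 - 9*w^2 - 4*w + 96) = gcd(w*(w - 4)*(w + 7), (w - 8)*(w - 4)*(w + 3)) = w - 4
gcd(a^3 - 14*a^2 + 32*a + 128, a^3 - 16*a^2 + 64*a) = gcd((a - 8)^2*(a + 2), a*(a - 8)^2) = a^2 - 16*a + 64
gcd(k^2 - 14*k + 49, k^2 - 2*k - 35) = k - 7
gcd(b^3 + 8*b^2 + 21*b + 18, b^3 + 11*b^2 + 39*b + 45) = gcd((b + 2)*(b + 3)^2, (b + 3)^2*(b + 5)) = b^2 + 6*b + 9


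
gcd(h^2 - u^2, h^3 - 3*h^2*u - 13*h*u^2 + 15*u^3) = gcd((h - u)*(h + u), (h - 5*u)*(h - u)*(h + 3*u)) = -h + u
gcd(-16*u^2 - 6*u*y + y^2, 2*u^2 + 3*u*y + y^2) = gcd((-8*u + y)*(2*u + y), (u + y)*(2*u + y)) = 2*u + y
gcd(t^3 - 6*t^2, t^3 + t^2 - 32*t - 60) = t - 6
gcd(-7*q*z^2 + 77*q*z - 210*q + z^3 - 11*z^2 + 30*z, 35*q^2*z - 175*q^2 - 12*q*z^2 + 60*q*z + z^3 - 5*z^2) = -7*q*z + 35*q + z^2 - 5*z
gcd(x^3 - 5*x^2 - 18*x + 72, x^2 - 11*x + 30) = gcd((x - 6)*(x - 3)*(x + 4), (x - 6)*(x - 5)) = x - 6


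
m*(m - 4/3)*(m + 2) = m^3 + 2*m^2/3 - 8*m/3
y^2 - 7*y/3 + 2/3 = (y - 2)*(y - 1/3)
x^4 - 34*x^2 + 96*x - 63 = (x - 3)^2*(x - 1)*(x + 7)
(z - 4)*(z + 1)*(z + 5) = z^3 + 2*z^2 - 19*z - 20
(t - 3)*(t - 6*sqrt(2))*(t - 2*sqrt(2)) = t^3 - 8*sqrt(2)*t^2 - 3*t^2 + 24*t + 24*sqrt(2)*t - 72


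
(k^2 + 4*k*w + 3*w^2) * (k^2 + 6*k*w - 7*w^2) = k^4 + 10*k^3*w + 20*k^2*w^2 - 10*k*w^3 - 21*w^4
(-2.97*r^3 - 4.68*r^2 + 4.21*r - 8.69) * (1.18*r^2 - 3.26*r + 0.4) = -3.5046*r^5 + 4.1598*r^4 + 19.0366*r^3 - 25.8508*r^2 + 30.0134*r - 3.476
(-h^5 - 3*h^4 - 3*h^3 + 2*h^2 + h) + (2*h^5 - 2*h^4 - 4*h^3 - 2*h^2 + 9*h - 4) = h^5 - 5*h^4 - 7*h^3 + 10*h - 4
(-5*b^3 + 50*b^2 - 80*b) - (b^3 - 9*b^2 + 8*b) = -6*b^3 + 59*b^2 - 88*b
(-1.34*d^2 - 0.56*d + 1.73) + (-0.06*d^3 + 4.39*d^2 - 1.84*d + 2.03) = -0.06*d^3 + 3.05*d^2 - 2.4*d + 3.76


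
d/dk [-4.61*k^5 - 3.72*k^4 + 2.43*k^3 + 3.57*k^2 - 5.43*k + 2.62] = -23.05*k^4 - 14.88*k^3 + 7.29*k^2 + 7.14*k - 5.43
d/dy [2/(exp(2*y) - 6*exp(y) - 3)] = 4*(3 - exp(y))*exp(y)/(-exp(2*y) + 6*exp(y) + 3)^2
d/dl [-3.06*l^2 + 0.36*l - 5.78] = 0.36 - 6.12*l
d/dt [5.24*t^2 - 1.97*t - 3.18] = 10.48*t - 1.97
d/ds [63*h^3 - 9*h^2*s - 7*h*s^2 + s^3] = -9*h^2 - 14*h*s + 3*s^2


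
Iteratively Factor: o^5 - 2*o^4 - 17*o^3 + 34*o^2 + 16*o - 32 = (o - 1)*(o^4 - o^3 - 18*o^2 + 16*o + 32) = (o - 1)*(o + 4)*(o^3 - 5*o^2 + 2*o + 8) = (o - 4)*(o - 1)*(o + 4)*(o^2 - o - 2) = (o - 4)*(o - 1)*(o + 1)*(o + 4)*(o - 2)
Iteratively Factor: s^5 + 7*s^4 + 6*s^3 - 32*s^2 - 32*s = (s + 1)*(s^4 + 6*s^3 - 32*s) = (s - 2)*(s + 1)*(s^3 + 8*s^2 + 16*s) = (s - 2)*(s + 1)*(s + 4)*(s^2 + 4*s) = s*(s - 2)*(s + 1)*(s + 4)*(s + 4)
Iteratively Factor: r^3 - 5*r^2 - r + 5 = (r - 5)*(r^2 - 1) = (r - 5)*(r + 1)*(r - 1)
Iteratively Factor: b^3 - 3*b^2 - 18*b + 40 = (b + 4)*(b^2 - 7*b + 10) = (b - 2)*(b + 4)*(b - 5)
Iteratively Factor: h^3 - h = (h - 1)*(h^2 + h) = h*(h - 1)*(h + 1)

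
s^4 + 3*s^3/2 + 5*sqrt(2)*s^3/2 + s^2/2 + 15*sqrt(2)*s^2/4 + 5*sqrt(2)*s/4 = s*(s + 1/2)*(s + 1)*(s + 5*sqrt(2)/2)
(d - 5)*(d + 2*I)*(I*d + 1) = I*d^3 - d^2 - 5*I*d^2 + 5*d + 2*I*d - 10*I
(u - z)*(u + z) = u^2 - z^2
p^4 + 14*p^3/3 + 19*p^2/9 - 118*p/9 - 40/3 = (p - 5/3)*(p + 4/3)*(p + 2)*(p + 3)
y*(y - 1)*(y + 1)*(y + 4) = y^4 + 4*y^3 - y^2 - 4*y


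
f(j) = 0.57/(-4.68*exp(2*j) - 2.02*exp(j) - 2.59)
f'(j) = 0.57*(9.36*exp(2*j) + 2.02*exp(j))/(-4.68*exp(2*j) - 2.02*exp(j) - 2.59)^2 = (5.3352*exp(j) + 1.1514)*exp(j)/(4.68*exp(2*j) + 2.02*exp(j) + 2.59)^2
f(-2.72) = -0.21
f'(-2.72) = 0.01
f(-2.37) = -0.20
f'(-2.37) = 0.02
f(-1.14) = -0.15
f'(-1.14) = 0.07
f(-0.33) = -0.09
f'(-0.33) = 0.09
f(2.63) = -0.00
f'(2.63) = 0.00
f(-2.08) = -0.20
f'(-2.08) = 0.03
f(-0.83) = -0.13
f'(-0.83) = 0.08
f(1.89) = -0.00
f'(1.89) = 0.00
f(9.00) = 0.00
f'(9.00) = 0.00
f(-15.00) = -0.22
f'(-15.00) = 0.00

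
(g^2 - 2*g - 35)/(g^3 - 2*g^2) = (g^2 - 2*g - 35)/(g^2*(g - 2))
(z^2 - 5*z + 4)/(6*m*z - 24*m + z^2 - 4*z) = (z - 1)/(6*m + z)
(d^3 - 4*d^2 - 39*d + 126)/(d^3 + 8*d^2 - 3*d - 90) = (d - 7)/(d + 5)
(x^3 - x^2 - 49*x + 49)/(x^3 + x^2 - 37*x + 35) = (x - 7)/(x - 5)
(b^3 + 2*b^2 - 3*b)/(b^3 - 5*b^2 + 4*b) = (b + 3)/(b - 4)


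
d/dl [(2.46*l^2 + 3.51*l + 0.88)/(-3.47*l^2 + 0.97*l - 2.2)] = (14.5659*l^2 - 4.7168*l - 8.5756)/(12.0409*l^4 - 6.7318*l^3 + 16.2089*l^2 - 4.268*l + 4.84)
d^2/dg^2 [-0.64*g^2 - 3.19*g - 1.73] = -1.28000000000000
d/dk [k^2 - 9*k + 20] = 2*k - 9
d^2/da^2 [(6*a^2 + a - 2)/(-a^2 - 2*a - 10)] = 2*(11*a^3 + 186*a^2 + 42*a - 592)/(a^6 + 6*a^5 + 42*a^4 + 128*a^3 + 420*a^2 + 600*a + 1000)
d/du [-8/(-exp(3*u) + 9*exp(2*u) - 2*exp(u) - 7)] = (-24*exp(2*u) + 144*exp(u) - 16)*exp(u)/(exp(3*u) - 9*exp(2*u) + 2*exp(u) + 7)^2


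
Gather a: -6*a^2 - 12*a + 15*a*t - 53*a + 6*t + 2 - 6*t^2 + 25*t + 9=-6*a^2 + a*(15*t - 65) - 6*t^2 + 31*t + 11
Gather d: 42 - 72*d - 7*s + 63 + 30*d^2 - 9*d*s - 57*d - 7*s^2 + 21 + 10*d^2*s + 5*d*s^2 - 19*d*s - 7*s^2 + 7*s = d^2*(10*s + 30) + d*(5*s^2 - 28*s - 129) - 14*s^2 + 126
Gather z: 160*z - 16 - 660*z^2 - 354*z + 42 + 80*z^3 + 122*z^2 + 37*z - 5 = 80*z^3 - 538*z^2 - 157*z + 21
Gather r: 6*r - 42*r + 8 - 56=-36*r - 48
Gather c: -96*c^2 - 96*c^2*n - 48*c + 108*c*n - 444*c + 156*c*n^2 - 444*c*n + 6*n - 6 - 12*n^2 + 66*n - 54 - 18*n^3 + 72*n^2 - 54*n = c^2*(-96*n - 96) + c*(156*n^2 - 336*n - 492) - 18*n^3 + 60*n^2 + 18*n - 60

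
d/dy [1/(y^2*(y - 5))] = (10 - 3*y)/(y^3*(y^2 - 10*y + 25))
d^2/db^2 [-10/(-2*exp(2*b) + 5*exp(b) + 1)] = 10*((5 - 8*exp(b))*(-2*exp(2*b) + 5*exp(b) + 1) - 2*(4*exp(b) - 5)^2*exp(b))*exp(b)/(-2*exp(2*b) + 5*exp(b) + 1)^3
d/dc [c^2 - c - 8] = 2*c - 1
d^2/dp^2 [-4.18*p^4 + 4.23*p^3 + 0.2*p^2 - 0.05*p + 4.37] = -50.16*p^2 + 25.38*p + 0.4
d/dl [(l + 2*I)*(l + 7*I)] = 2*l + 9*I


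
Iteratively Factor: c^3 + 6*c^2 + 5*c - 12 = (c + 4)*(c^2 + 2*c - 3) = (c - 1)*(c + 4)*(c + 3)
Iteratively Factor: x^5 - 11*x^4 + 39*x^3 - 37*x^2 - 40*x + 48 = (x - 1)*(x^4 - 10*x^3 + 29*x^2 - 8*x - 48) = (x - 4)*(x - 1)*(x^3 - 6*x^2 + 5*x + 12) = (x - 4)*(x - 3)*(x - 1)*(x^2 - 3*x - 4) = (x - 4)^2*(x - 3)*(x - 1)*(x + 1)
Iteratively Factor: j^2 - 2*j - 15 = (j - 5)*(j + 3)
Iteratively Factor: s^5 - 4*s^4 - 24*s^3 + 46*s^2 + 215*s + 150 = (s + 2)*(s^4 - 6*s^3 - 12*s^2 + 70*s + 75) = (s + 1)*(s + 2)*(s^3 - 7*s^2 - 5*s + 75) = (s + 1)*(s + 2)*(s + 3)*(s^2 - 10*s + 25) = (s - 5)*(s + 1)*(s + 2)*(s + 3)*(s - 5)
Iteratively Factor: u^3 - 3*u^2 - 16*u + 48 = (u + 4)*(u^2 - 7*u + 12) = (u - 4)*(u + 4)*(u - 3)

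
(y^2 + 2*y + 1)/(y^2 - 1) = (y + 1)/(y - 1)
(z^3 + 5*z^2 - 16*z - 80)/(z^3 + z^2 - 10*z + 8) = (z^2 + z - 20)/(z^2 - 3*z + 2)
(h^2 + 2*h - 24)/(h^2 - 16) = (h + 6)/(h + 4)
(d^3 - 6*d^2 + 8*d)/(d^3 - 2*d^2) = (d - 4)/d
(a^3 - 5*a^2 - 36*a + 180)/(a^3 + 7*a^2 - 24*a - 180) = (a - 6)/(a + 6)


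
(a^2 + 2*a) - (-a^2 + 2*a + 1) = 2*a^2 - 1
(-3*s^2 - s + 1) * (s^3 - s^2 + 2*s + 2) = -3*s^5 + 2*s^4 - 4*s^3 - 9*s^2 + 2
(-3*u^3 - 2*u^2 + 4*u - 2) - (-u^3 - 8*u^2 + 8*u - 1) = -2*u^3 + 6*u^2 - 4*u - 1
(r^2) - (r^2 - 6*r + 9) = 6*r - 9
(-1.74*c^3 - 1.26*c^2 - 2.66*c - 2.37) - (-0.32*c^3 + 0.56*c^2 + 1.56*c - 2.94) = -1.42*c^3 - 1.82*c^2 - 4.22*c + 0.57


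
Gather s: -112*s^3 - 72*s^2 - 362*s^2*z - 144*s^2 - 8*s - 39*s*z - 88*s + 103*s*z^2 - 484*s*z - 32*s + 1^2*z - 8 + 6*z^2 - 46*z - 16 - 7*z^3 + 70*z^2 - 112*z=-112*s^3 + s^2*(-362*z - 216) + s*(103*z^2 - 523*z - 128) - 7*z^3 + 76*z^2 - 157*z - 24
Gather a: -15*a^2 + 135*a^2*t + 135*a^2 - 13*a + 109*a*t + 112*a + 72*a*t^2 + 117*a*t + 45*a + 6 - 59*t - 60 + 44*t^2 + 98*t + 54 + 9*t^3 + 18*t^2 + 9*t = a^2*(135*t + 120) + a*(72*t^2 + 226*t + 144) + 9*t^3 + 62*t^2 + 48*t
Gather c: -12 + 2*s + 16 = 2*s + 4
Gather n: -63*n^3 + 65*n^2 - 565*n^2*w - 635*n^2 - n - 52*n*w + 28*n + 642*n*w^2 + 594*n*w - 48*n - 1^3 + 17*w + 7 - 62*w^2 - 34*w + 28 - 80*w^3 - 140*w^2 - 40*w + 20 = -63*n^3 + n^2*(-565*w - 570) + n*(642*w^2 + 542*w - 21) - 80*w^3 - 202*w^2 - 57*w + 54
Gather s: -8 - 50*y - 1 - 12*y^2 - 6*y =-12*y^2 - 56*y - 9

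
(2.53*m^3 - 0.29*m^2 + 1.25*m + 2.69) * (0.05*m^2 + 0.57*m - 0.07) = 0.1265*m^5 + 1.4276*m^4 - 0.2799*m^3 + 0.8673*m^2 + 1.4458*m - 0.1883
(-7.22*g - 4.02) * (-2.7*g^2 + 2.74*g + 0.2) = 19.494*g^3 - 8.9288*g^2 - 12.4588*g - 0.804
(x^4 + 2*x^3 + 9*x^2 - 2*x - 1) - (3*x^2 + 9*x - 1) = x^4 + 2*x^3 + 6*x^2 - 11*x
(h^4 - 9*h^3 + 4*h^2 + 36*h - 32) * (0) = 0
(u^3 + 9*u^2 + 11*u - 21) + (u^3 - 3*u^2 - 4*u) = 2*u^3 + 6*u^2 + 7*u - 21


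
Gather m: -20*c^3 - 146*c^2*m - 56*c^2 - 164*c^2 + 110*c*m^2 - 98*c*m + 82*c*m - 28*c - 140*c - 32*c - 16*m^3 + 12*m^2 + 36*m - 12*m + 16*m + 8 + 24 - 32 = -20*c^3 - 220*c^2 - 200*c - 16*m^3 + m^2*(110*c + 12) + m*(-146*c^2 - 16*c + 40)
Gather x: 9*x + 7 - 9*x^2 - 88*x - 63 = -9*x^2 - 79*x - 56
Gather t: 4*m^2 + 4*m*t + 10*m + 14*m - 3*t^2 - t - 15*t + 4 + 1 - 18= 4*m^2 + 24*m - 3*t^2 + t*(4*m - 16) - 13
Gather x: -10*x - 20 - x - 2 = -11*x - 22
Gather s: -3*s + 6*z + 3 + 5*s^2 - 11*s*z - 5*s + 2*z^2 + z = 5*s^2 + s*(-11*z - 8) + 2*z^2 + 7*z + 3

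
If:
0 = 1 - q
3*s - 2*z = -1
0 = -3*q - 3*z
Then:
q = 1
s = -1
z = -1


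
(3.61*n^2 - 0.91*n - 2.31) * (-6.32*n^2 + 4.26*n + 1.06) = -22.8152*n^4 + 21.1298*n^3 + 14.5492*n^2 - 10.8052*n - 2.4486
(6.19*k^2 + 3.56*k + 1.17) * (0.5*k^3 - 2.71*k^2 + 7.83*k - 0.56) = 3.095*k^5 - 14.9949*k^4 + 39.4051*k^3 + 21.2377*k^2 + 7.1675*k - 0.6552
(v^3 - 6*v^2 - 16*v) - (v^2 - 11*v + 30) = v^3 - 7*v^2 - 5*v - 30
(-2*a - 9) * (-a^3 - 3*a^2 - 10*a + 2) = 2*a^4 + 15*a^3 + 47*a^2 + 86*a - 18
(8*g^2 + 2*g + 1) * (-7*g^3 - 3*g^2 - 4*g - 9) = -56*g^5 - 38*g^4 - 45*g^3 - 83*g^2 - 22*g - 9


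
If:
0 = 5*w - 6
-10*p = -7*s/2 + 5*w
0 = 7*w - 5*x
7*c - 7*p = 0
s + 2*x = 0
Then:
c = -222/125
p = -222/125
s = -84/25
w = 6/5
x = 42/25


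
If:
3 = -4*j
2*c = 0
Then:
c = 0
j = -3/4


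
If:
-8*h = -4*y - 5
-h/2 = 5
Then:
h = -10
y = -85/4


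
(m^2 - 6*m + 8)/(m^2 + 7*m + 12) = (m^2 - 6*m + 8)/(m^2 + 7*m + 12)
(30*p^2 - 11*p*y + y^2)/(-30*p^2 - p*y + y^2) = (-5*p + y)/(5*p + y)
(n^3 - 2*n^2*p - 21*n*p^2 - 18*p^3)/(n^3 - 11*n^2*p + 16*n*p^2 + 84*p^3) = (-n^2 - 4*n*p - 3*p^2)/(-n^2 + 5*n*p + 14*p^2)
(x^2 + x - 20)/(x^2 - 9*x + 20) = (x + 5)/(x - 5)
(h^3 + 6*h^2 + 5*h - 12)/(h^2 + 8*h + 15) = (h^2 + 3*h - 4)/(h + 5)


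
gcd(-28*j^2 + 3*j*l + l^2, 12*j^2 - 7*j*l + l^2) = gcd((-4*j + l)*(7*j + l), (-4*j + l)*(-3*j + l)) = 4*j - l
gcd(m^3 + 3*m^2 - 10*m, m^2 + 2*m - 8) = m - 2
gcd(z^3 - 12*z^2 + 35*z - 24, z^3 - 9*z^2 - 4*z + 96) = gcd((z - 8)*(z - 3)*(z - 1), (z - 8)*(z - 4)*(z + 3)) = z - 8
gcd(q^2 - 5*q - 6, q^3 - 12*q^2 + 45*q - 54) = q - 6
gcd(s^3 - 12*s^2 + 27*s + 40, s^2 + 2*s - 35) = s - 5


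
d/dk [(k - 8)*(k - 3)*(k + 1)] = 3*k^2 - 20*k + 13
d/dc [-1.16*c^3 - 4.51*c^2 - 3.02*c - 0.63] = -3.48*c^2 - 9.02*c - 3.02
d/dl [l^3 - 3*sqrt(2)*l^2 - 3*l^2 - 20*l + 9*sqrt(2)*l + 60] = 3*l^2 - 6*sqrt(2)*l - 6*l - 20 + 9*sqrt(2)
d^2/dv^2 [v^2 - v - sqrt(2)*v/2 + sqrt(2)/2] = 2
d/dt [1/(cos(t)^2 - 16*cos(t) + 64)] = 2*sin(t)/(cos(t) - 8)^3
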